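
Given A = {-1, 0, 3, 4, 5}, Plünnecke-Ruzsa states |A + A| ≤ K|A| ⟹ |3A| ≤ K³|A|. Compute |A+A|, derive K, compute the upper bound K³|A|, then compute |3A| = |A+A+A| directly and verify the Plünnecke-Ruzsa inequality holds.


|A| = 5.
Step 1: Compute A + A by enumerating all 25 pairs.
A + A = {-2, -1, 0, 2, 3, 4, 5, 6, 7, 8, 9, 10}, so |A + A| = 12.
Step 2: Doubling constant K = |A + A|/|A| = 12/5 = 12/5 ≈ 2.4000.
Step 3: Plünnecke-Ruzsa gives |3A| ≤ K³·|A| = (2.4000)³ · 5 ≈ 69.1200.
Step 4: Compute 3A = A + A + A directly by enumerating all triples (a,b,c) ∈ A³; |3A| = 19.
Step 5: Check 19 ≤ 69.1200? Yes ✓.

K = 12/5, Plünnecke-Ruzsa bound K³|A| ≈ 69.1200, |3A| = 19, inequality holds.


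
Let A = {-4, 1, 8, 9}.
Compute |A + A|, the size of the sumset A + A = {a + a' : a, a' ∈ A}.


A + A = {a + a' : a, a' ∈ A}; |A| = 4.
General bounds: 2|A| - 1 ≤ |A + A| ≤ |A|(|A|+1)/2, i.e. 7 ≤ |A + A| ≤ 10.
Lower bound 2|A|-1 is attained iff A is an arithmetic progression.
Enumerate sums a + a' for a ≤ a' (symmetric, so this suffices):
a = -4: -4+-4=-8, -4+1=-3, -4+8=4, -4+9=5
a = 1: 1+1=2, 1+8=9, 1+9=10
a = 8: 8+8=16, 8+9=17
a = 9: 9+9=18
Distinct sums: {-8, -3, 2, 4, 5, 9, 10, 16, 17, 18}
|A + A| = 10

|A + A| = 10


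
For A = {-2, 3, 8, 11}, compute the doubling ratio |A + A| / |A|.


|A| = 4.
Compute A + A by enumerating all 16 pairs.
A + A = {-4, 1, 6, 9, 11, 14, 16, 19, 22}, so |A + A| = 9.
K = |A + A| / |A| = 9/4 (already in lowest terms) ≈ 2.2500.
Reference: AP of size 4 gives K = 7/4 ≈ 1.7500; a fully generic set of size 4 gives K ≈ 2.5000.

|A| = 4, |A + A| = 9, K = 9/4.


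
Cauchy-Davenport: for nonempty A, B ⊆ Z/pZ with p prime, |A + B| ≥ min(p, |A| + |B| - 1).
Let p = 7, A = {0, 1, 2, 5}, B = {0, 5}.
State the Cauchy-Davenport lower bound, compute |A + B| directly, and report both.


Cauchy-Davenport: |A + B| ≥ min(p, |A| + |B| - 1) for A, B nonempty in Z/pZ.
|A| = 4, |B| = 2, p = 7.
CD lower bound = min(7, 4 + 2 - 1) = min(7, 5) = 5.
Compute A + B mod 7 directly:
a = 0: 0+0=0, 0+5=5
a = 1: 1+0=1, 1+5=6
a = 2: 2+0=2, 2+5=0
a = 5: 5+0=5, 5+5=3
A + B = {0, 1, 2, 3, 5, 6}, so |A + B| = 6.
Verify: 6 ≥ 5? Yes ✓.

CD lower bound = 5, actual |A + B| = 6.


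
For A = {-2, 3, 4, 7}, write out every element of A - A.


A - A = {a - a' : a, a' ∈ A}.
Compute a - a' for each ordered pair (a, a'):
a = -2: -2--2=0, -2-3=-5, -2-4=-6, -2-7=-9
a = 3: 3--2=5, 3-3=0, 3-4=-1, 3-7=-4
a = 4: 4--2=6, 4-3=1, 4-4=0, 4-7=-3
a = 7: 7--2=9, 7-3=4, 7-4=3, 7-7=0
Collecting distinct values (and noting 0 appears from a-a):
A - A = {-9, -6, -5, -4, -3, -1, 0, 1, 3, 4, 5, 6, 9}
|A - A| = 13

A - A = {-9, -6, -5, -4, -3, -1, 0, 1, 3, 4, 5, 6, 9}


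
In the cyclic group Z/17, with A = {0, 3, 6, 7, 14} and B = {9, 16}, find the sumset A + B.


Work in Z/17Z: reduce every sum a + b modulo 17.
Enumerate all 10 pairs:
a = 0: 0+9=9, 0+16=16
a = 3: 3+9=12, 3+16=2
a = 6: 6+9=15, 6+16=5
a = 7: 7+9=16, 7+16=6
a = 14: 14+9=6, 14+16=13
Distinct residues collected: {2, 5, 6, 9, 12, 13, 15, 16}
|A + B| = 8 (out of 17 total residues).

A + B = {2, 5, 6, 9, 12, 13, 15, 16}


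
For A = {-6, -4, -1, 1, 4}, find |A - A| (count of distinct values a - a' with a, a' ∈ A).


A - A = {a - a' : a, a' ∈ A}; |A| = 5.
Bounds: 2|A|-1 ≤ |A - A| ≤ |A|² - |A| + 1, i.e. 9 ≤ |A - A| ≤ 21.
Note: 0 ∈ A - A always (from a - a). The set is symmetric: if d ∈ A - A then -d ∈ A - A.
Enumerate nonzero differences d = a - a' with a > a' (then include -d):
Positive differences: {2, 3, 5, 7, 8, 10}
Full difference set: {0} ∪ (positive diffs) ∪ (negative diffs).
|A - A| = 1 + 2·6 = 13 (matches direct enumeration: 13).

|A - A| = 13


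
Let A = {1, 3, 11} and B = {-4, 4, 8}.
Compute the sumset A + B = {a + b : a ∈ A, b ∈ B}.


A + B = {a + b : a ∈ A, b ∈ B}.
Enumerate all |A|·|B| = 3·3 = 9 pairs (a, b) and collect distinct sums.
a = 1: 1+-4=-3, 1+4=5, 1+8=9
a = 3: 3+-4=-1, 3+4=7, 3+8=11
a = 11: 11+-4=7, 11+4=15, 11+8=19
Collecting distinct sums: A + B = {-3, -1, 5, 7, 9, 11, 15, 19}
|A + B| = 8

A + B = {-3, -1, 5, 7, 9, 11, 15, 19}


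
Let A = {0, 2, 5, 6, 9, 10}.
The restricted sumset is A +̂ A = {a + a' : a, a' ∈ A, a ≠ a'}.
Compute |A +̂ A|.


Restricted sumset: A +̂ A = {a + a' : a ∈ A, a' ∈ A, a ≠ a'}.
Equivalently, take A + A and drop any sum 2a that is achievable ONLY as a + a for a ∈ A (i.e. sums representable only with equal summands).
Enumerate pairs (a, a') with a < a' (symmetric, so each unordered pair gives one sum; this covers all a ≠ a'):
  0 + 2 = 2
  0 + 5 = 5
  0 + 6 = 6
  0 + 9 = 9
  0 + 10 = 10
  2 + 5 = 7
  2 + 6 = 8
  2 + 9 = 11
  2 + 10 = 12
  5 + 6 = 11
  5 + 9 = 14
  5 + 10 = 15
  6 + 9 = 15
  6 + 10 = 16
  9 + 10 = 19
Collected distinct sums: {2, 5, 6, 7, 8, 9, 10, 11, 12, 14, 15, 16, 19}
|A +̂ A| = 13
(Reference bound: |A +̂ A| ≥ 2|A| - 3 for |A| ≥ 2, with |A| = 6 giving ≥ 9.)

|A +̂ A| = 13


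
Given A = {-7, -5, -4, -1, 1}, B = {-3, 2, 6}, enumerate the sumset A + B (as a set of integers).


A + B = {a + b : a ∈ A, b ∈ B}.
Enumerate all |A|·|B| = 5·3 = 15 pairs (a, b) and collect distinct sums.
a = -7: -7+-3=-10, -7+2=-5, -7+6=-1
a = -5: -5+-3=-8, -5+2=-3, -5+6=1
a = -4: -4+-3=-7, -4+2=-2, -4+6=2
a = -1: -1+-3=-4, -1+2=1, -1+6=5
a = 1: 1+-3=-2, 1+2=3, 1+6=7
Collecting distinct sums: A + B = {-10, -8, -7, -5, -4, -3, -2, -1, 1, 2, 3, 5, 7}
|A + B| = 13

A + B = {-10, -8, -7, -5, -4, -3, -2, -1, 1, 2, 3, 5, 7}


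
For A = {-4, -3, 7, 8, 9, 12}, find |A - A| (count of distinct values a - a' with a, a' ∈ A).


A - A = {a - a' : a, a' ∈ A}; |A| = 6.
Bounds: 2|A|-1 ≤ |A - A| ≤ |A|² - |A| + 1, i.e. 11 ≤ |A - A| ≤ 31.
Note: 0 ∈ A - A always (from a - a). The set is symmetric: if d ∈ A - A then -d ∈ A - A.
Enumerate nonzero differences d = a - a' with a > a' (then include -d):
Positive differences: {1, 2, 3, 4, 5, 10, 11, 12, 13, 15, 16}
Full difference set: {0} ∪ (positive diffs) ∪ (negative diffs).
|A - A| = 1 + 2·11 = 23 (matches direct enumeration: 23).

|A - A| = 23


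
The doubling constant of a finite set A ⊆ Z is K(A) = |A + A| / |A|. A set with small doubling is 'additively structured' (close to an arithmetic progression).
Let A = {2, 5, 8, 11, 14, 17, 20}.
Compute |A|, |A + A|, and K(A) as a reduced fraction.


|A| = 7.
Compute A + A by enumerating all 49 pairs.
A + A = {4, 7, 10, 13, 16, 19, 22, 25, 28, 31, 34, 37, 40}, so |A + A| = 13.
K = |A + A| / |A| = 13/7 (already in lowest terms) ≈ 1.8571.
Reference: AP of size 7 gives K = 13/7 ≈ 1.8571; a fully generic set of size 7 gives K ≈ 4.0000.

|A| = 7, |A + A| = 13, K = 13/7.


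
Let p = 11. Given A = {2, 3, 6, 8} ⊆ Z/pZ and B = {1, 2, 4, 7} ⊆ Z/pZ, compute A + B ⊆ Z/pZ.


Work in Z/11Z: reduce every sum a + b modulo 11.
Enumerate all 16 pairs:
a = 2: 2+1=3, 2+2=4, 2+4=6, 2+7=9
a = 3: 3+1=4, 3+2=5, 3+4=7, 3+7=10
a = 6: 6+1=7, 6+2=8, 6+4=10, 6+7=2
a = 8: 8+1=9, 8+2=10, 8+4=1, 8+7=4
Distinct residues collected: {1, 2, 3, 4, 5, 6, 7, 8, 9, 10}
|A + B| = 10 (out of 11 total residues).

A + B = {1, 2, 3, 4, 5, 6, 7, 8, 9, 10}


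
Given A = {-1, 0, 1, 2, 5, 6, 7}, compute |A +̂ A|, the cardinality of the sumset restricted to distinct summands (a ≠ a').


Restricted sumset: A +̂ A = {a + a' : a ∈ A, a' ∈ A, a ≠ a'}.
Equivalently, take A + A and drop any sum 2a that is achievable ONLY as a + a for a ∈ A (i.e. sums representable only with equal summands).
Enumerate pairs (a, a') with a < a' (symmetric, so each unordered pair gives one sum; this covers all a ≠ a'):
  -1 + 0 = -1
  -1 + 1 = 0
  -1 + 2 = 1
  -1 + 5 = 4
  -1 + 6 = 5
  -1 + 7 = 6
  0 + 1 = 1
  0 + 2 = 2
  0 + 5 = 5
  0 + 6 = 6
  0 + 7 = 7
  1 + 2 = 3
  1 + 5 = 6
  1 + 6 = 7
  1 + 7 = 8
  2 + 5 = 7
  2 + 6 = 8
  2 + 7 = 9
  5 + 6 = 11
  5 + 7 = 12
  6 + 7 = 13
Collected distinct sums: {-1, 0, 1, 2, 3, 4, 5, 6, 7, 8, 9, 11, 12, 13}
|A +̂ A| = 14
(Reference bound: |A +̂ A| ≥ 2|A| - 3 for |A| ≥ 2, with |A| = 7 giving ≥ 11.)

|A +̂ A| = 14


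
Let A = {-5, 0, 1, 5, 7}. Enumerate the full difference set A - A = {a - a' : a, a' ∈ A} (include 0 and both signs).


A - A = {a - a' : a, a' ∈ A}.
Compute a - a' for each ordered pair (a, a'):
a = -5: -5--5=0, -5-0=-5, -5-1=-6, -5-5=-10, -5-7=-12
a = 0: 0--5=5, 0-0=0, 0-1=-1, 0-5=-5, 0-7=-7
a = 1: 1--5=6, 1-0=1, 1-1=0, 1-5=-4, 1-7=-6
a = 5: 5--5=10, 5-0=5, 5-1=4, 5-5=0, 5-7=-2
a = 7: 7--5=12, 7-0=7, 7-1=6, 7-5=2, 7-7=0
Collecting distinct values (and noting 0 appears from a-a):
A - A = {-12, -10, -7, -6, -5, -4, -2, -1, 0, 1, 2, 4, 5, 6, 7, 10, 12}
|A - A| = 17

A - A = {-12, -10, -7, -6, -5, -4, -2, -1, 0, 1, 2, 4, 5, 6, 7, 10, 12}


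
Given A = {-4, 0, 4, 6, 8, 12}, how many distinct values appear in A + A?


A + A = {a + a' : a, a' ∈ A}; |A| = 6.
General bounds: 2|A| - 1 ≤ |A + A| ≤ |A|(|A|+1)/2, i.e. 11 ≤ |A + A| ≤ 21.
Lower bound 2|A|-1 is attained iff A is an arithmetic progression.
Enumerate sums a + a' for a ≤ a' (symmetric, so this suffices):
a = -4: -4+-4=-8, -4+0=-4, -4+4=0, -4+6=2, -4+8=4, -4+12=8
a = 0: 0+0=0, 0+4=4, 0+6=6, 0+8=8, 0+12=12
a = 4: 4+4=8, 4+6=10, 4+8=12, 4+12=16
a = 6: 6+6=12, 6+8=14, 6+12=18
a = 8: 8+8=16, 8+12=20
a = 12: 12+12=24
Distinct sums: {-8, -4, 0, 2, 4, 6, 8, 10, 12, 14, 16, 18, 20, 24}
|A + A| = 14

|A + A| = 14


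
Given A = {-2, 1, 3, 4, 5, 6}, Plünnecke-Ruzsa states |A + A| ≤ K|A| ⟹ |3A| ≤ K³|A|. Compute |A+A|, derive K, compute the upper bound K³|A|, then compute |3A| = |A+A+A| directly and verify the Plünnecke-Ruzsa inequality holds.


|A| = 6.
Step 1: Compute A + A by enumerating all 36 pairs.
A + A = {-4, -1, 1, 2, 3, 4, 5, 6, 7, 8, 9, 10, 11, 12}, so |A + A| = 14.
Step 2: Doubling constant K = |A + A|/|A| = 14/6 = 14/6 ≈ 2.3333.
Step 3: Plünnecke-Ruzsa gives |3A| ≤ K³·|A| = (2.3333)³ · 6 ≈ 76.2222.
Step 4: Compute 3A = A + A + A directly by enumerating all triples (a,b,c) ∈ A³; |3A| = 22.
Step 5: Check 22 ≤ 76.2222? Yes ✓.

K = 14/6, Plünnecke-Ruzsa bound K³|A| ≈ 76.2222, |3A| = 22, inequality holds.


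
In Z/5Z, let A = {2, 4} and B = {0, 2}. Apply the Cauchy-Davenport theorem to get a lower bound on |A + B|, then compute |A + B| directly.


Cauchy-Davenport: |A + B| ≥ min(p, |A| + |B| - 1) for A, B nonempty in Z/pZ.
|A| = 2, |B| = 2, p = 5.
CD lower bound = min(5, 2 + 2 - 1) = min(5, 3) = 3.
Compute A + B mod 5 directly:
a = 2: 2+0=2, 2+2=4
a = 4: 4+0=4, 4+2=1
A + B = {1, 2, 4}, so |A + B| = 3.
Verify: 3 ≥ 3? Yes ✓.

CD lower bound = 3, actual |A + B| = 3.


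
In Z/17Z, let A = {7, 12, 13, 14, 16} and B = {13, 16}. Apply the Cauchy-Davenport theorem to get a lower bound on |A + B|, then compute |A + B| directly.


Cauchy-Davenport: |A + B| ≥ min(p, |A| + |B| - 1) for A, B nonempty in Z/pZ.
|A| = 5, |B| = 2, p = 17.
CD lower bound = min(17, 5 + 2 - 1) = min(17, 6) = 6.
Compute A + B mod 17 directly:
a = 7: 7+13=3, 7+16=6
a = 12: 12+13=8, 12+16=11
a = 13: 13+13=9, 13+16=12
a = 14: 14+13=10, 14+16=13
a = 16: 16+13=12, 16+16=15
A + B = {3, 6, 8, 9, 10, 11, 12, 13, 15}, so |A + B| = 9.
Verify: 9 ≥ 6? Yes ✓.

CD lower bound = 6, actual |A + B| = 9.


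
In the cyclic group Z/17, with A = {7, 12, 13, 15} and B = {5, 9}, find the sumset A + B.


Work in Z/17Z: reduce every sum a + b modulo 17.
Enumerate all 8 pairs:
a = 7: 7+5=12, 7+9=16
a = 12: 12+5=0, 12+9=4
a = 13: 13+5=1, 13+9=5
a = 15: 15+5=3, 15+9=7
Distinct residues collected: {0, 1, 3, 4, 5, 7, 12, 16}
|A + B| = 8 (out of 17 total residues).

A + B = {0, 1, 3, 4, 5, 7, 12, 16}


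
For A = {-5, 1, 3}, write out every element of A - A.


A - A = {a - a' : a, a' ∈ A}.
Compute a - a' for each ordered pair (a, a'):
a = -5: -5--5=0, -5-1=-6, -5-3=-8
a = 1: 1--5=6, 1-1=0, 1-3=-2
a = 3: 3--5=8, 3-1=2, 3-3=0
Collecting distinct values (and noting 0 appears from a-a):
A - A = {-8, -6, -2, 0, 2, 6, 8}
|A - A| = 7

A - A = {-8, -6, -2, 0, 2, 6, 8}


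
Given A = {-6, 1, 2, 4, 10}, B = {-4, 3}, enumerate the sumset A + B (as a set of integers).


A + B = {a + b : a ∈ A, b ∈ B}.
Enumerate all |A|·|B| = 5·2 = 10 pairs (a, b) and collect distinct sums.
a = -6: -6+-4=-10, -6+3=-3
a = 1: 1+-4=-3, 1+3=4
a = 2: 2+-4=-2, 2+3=5
a = 4: 4+-4=0, 4+3=7
a = 10: 10+-4=6, 10+3=13
Collecting distinct sums: A + B = {-10, -3, -2, 0, 4, 5, 6, 7, 13}
|A + B| = 9

A + B = {-10, -3, -2, 0, 4, 5, 6, 7, 13}


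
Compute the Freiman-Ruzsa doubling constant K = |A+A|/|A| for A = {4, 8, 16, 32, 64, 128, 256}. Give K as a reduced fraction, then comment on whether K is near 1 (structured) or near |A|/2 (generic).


|A| = 7.
Compute A + A by enumerating all 49 pairs.
A + A = {8, 12, 16, 20, 24, 32, 36, 40, 48, 64, 68, 72, 80, 96, 128, 132, 136, 144, 160, 192, 256, 260, 264, 272, 288, 320, 384, 512}, so |A + A| = 28.
K = |A + A| / |A| = 28/7 = 4/1 ≈ 4.0000.
Reference: AP of size 7 gives K = 13/7 ≈ 1.8571; a fully generic set of size 7 gives K ≈ 4.0000.

|A| = 7, |A + A| = 28, K = 28/7 = 4/1.


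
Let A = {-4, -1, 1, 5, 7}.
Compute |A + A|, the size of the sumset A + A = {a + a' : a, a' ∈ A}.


A + A = {a + a' : a, a' ∈ A}; |A| = 5.
General bounds: 2|A| - 1 ≤ |A + A| ≤ |A|(|A|+1)/2, i.e. 9 ≤ |A + A| ≤ 15.
Lower bound 2|A|-1 is attained iff A is an arithmetic progression.
Enumerate sums a + a' for a ≤ a' (symmetric, so this suffices):
a = -4: -4+-4=-8, -4+-1=-5, -4+1=-3, -4+5=1, -4+7=3
a = -1: -1+-1=-2, -1+1=0, -1+5=4, -1+7=6
a = 1: 1+1=2, 1+5=6, 1+7=8
a = 5: 5+5=10, 5+7=12
a = 7: 7+7=14
Distinct sums: {-8, -5, -3, -2, 0, 1, 2, 3, 4, 6, 8, 10, 12, 14}
|A + A| = 14

|A + A| = 14


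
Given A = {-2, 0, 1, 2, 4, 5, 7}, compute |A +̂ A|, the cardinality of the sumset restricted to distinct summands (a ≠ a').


Restricted sumset: A +̂ A = {a + a' : a ∈ A, a' ∈ A, a ≠ a'}.
Equivalently, take A + A and drop any sum 2a that is achievable ONLY as a + a for a ∈ A (i.e. sums representable only with equal summands).
Enumerate pairs (a, a') with a < a' (symmetric, so each unordered pair gives one sum; this covers all a ≠ a'):
  -2 + 0 = -2
  -2 + 1 = -1
  -2 + 2 = 0
  -2 + 4 = 2
  -2 + 5 = 3
  -2 + 7 = 5
  0 + 1 = 1
  0 + 2 = 2
  0 + 4 = 4
  0 + 5 = 5
  0 + 7 = 7
  1 + 2 = 3
  1 + 4 = 5
  1 + 5 = 6
  1 + 7 = 8
  2 + 4 = 6
  2 + 5 = 7
  2 + 7 = 9
  4 + 5 = 9
  4 + 7 = 11
  5 + 7 = 12
Collected distinct sums: {-2, -1, 0, 1, 2, 3, 4, 5, 6, 7, 8, 9, 11, 12}
|A +̂ A| = 14
(Reference bound: |A +̂ A| ≥ 2|A| - 3 for |A| ≥ 2, with |A| = 7 giving ≥ 11.)

|A +̂ A| = 14


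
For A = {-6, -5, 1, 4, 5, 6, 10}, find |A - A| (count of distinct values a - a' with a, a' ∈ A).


A - A = {a - a' : a, a' ∈ A}; |A| = 7.
Bounds: 2|A|-1 ≤ |A - A| ≤ |A|² - |A| + 1, i.e. 13 ≤ |A - A| ≤ 43.
Note: 0 ∈ A - A always (from a - a). The set is symmetric: if d ∈ A - A then -d ∈ A - A.
Enumerate nonzero differences d = a - a' with a > a' (then include -d):
Positive differences: {1, 2, 3, 4, 5, 6, 7, 9, 10, 11, 12, 15, 16}
Full difference set: {0} ∪ (positive diffs) ∪ (negative diffs).
|A - A| = 1 + 2·13 = 27 (matches direct enumeration: 27).

|A - A| = 27


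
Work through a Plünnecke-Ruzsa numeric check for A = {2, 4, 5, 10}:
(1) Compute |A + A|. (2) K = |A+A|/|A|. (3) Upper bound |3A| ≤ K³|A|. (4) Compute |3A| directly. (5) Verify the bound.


|A| = 4.
Step 1: Compute A + A by enumerating all 16 pairs.
A + A = {4, 6, 7, 8, 9, 10, 12, 14, 15, 20}, so |A + A| = 10.
Step 2: Doubling constant K = |A + A|/|A| = 10/4 = 10/4 ≈ 2.5000.
Step 3: Plünnecke-Ruzsa gives |3A| ≤ K³·|A| = (2.5000)³ · 4 ≈ 62.5000.
Step 4: Compute 3A = A + A + A directly by enumerating all triples (a,b,c) ∈ A³; |3A| = 18.
Step 5: Check 18 ≤ 62.5000? Yes ✓.

K = 10/4, Plünnecke-Ruzsa bound K³|A| ≈ 62.5000, |3A| = 18, inequality holds.


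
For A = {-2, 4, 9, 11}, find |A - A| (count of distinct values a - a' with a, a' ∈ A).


A - A = {a - a' : a, a' ∈ A}; |A| = 4.
Bounds: 2|A|-1 ≤ |A - A| ≤ |A|² - |A| + 1, i.e. 7 ≤ |A - A| ≤ 13.
Note: 0 ∈ A - A always (from a - a). The set is symmetric: if d ∈ A - A then -d ∈ A - A.
Enumerate nonzero differences d = a - a' with a > a' (then include -d):
Positive differences: {2, 5, 6, 7, 11, 13}
Full difference set: {0} ∪ (positive diffs) ∪ (negative diffs).
|A - A| = 1 + 2·6 = 13 (matches direct enumeration: 13).

|A - A| = 13


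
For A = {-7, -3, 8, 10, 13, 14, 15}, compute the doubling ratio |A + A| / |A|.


|A| = 7.
Compute A + A by enumerating all 49 pairs.
A + A = {-14, -10, -6, 1, 3, 5, 6, 7, 8, 10, 11, 12, 16, 18, 20, 21, 22, 23, 24, 25, 26, 27, 28, 29, 30}, so |A + A| = 25.
K = |A + A| / |A| = 25/7 (already in lowest terms) ≈ 3.5714.
Reference: AP of size 7 gives K = 13/7 ≈ 1.8571; a fully generic set of size 7 gives K ≈ 4.0000.

|A| = 7, |A + A| = 25, K = 25/7.


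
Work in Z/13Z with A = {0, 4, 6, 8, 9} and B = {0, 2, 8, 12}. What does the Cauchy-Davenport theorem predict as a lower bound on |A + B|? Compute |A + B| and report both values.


Cauchy-Davenport: |A + B| ≥ min(p, |A| + |B| - 1) for A, B nonempty in Z/pZ.
|A| = 5, |B| = 4, p = 13.
CD lower bound = min(13, 5 + 4 - 1) = min(13, 8) = 8.
Compute A + B mod 13 directly:
a = 0: 0+0=0, 0+2=2, 0+8=8, 0+12=12
a = 4: 4+0=4, 4+2=6, 4+8=12, 4+12=3
a = 6: 6+0=6, 6+2=8, 6+8=1, 6+12=5
a = 8: 8+0=8, 8+2=10, 8+8=3, 8+12=7
a = 9: 9+0=9, 9+2=11, 9+8=4, 9+12=8
A + B = {0, 1, 2, 3, 4, 5, 6, 7, 8, 9, 10, 11, 12}, so |A + B| = 13.
Verify: 13 ≥ 8? Yes ✓.

CD lower bound = 8, actual |A + B| = 13.


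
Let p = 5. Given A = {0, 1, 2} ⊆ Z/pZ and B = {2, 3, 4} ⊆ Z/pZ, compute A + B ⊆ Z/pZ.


Work in Z/5Z: reduce every sum a + b modulo 5.
Enumerate all 9 pairs:
a = 0: 0+2=2, 0+3=3, 0+4=4
a = 1: 1+2=3, 1+3=4, 1+4=0
a = 2: 2+2=4, 2+3=0, 2+4=1
Distinct residues collected: {0, 1, 2, 3, 4}
|A + B| = 5 (out of 5 total residues).

A + B = {0, 1, 2, 3, 4}


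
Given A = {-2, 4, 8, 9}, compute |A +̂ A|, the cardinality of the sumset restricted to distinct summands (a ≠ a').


Restricted sumset: A +̂ A = {a + a' : a ∈ A, a' ∈ A, a ≠ a'}.
Equivalently, take A + A and drop any sum 2a that is achievable ONLY as a + a for a ∈ A (i.e. sums representable only with equal summands).
Enumerate pairs (a, a') with a < a' (symmetric, so each unordered pair gives one sum; this covers all a ≠ a'):
  -2 + 4 = 2
  -2 + 8 = 6
  -2 + 9 = 7
  4 + 8 = 12
  4 + 9 = 13
  8 + 9 = 17
Collected distinct sums: {2, 6, 7, 12, 13, 17}
|A +̂ A| = 6
(Reference bound: |A +̂ A| ≥ 2|A| - 3 for |A| ≥ 2, with |A| = 4 giving ≥ 5.)

|A +̂ A| = 6


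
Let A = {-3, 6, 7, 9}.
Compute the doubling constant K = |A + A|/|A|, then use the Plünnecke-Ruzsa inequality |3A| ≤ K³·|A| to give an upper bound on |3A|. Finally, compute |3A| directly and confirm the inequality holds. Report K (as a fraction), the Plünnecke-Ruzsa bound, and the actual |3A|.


|A| = 4.
Step 1: Compute A + A by enumerating all 16 pairs.
A + A = {-6, 3, 4, 6, 12, 13, 14, 15, 16, 18}, so |A + A| = 10.
Step 2: Doubling constant K = |A + A|/|A| = 10/4 = 10/4 ≈ 2.5000.
Step 3: Plünnecke-Ruzsa gives |3A| ≤ K³·|A| = (2.5000)³ · 4 ≈ 62.5000.
Step 4: Compute 3A = A + A + A directly by enumerating all triples (a,b,c) ∈ A³; |3A| = 19.
Step 5: Check 19 ≤ 62.5000? Yes ✓.

K = 10/4, Plünnecke-Ruzsa bound K³|A| ≈ 62.5000, |3A| = 19, inequality holds.


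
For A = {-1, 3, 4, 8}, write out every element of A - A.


A - A = {a - a' : a, a' ∈ A}.
Compute a - a' for each ordered pair (a, a'):
a = -1: -1--1=0, -1-3=-4, -1-4=-5, -1-8=-9
a = 3: 3--1=4, 3-3=0, 3-4=-1, 3-8=-5
a = 4: 4--1=5, 4-3=1, 4-4=0, 4-8=-4
a = 8: 8--1=9, 8-3=5, 8-4=4, 8-8=0
Collecting distinct values (and noting 0 appears from a-a):
A - A = {-9, -5, -4, -1, 0, 1, 4, 5, 9}
|A - A| = 9

A - A = {-9, -5, -4, -1, 0, 1, 4, 5, 9}


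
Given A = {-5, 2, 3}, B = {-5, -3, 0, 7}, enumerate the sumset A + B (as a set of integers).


A + B = {a + b : a ∈ A, b ∈ B}.
Enumerate all |A|·|B| = 3·4 = 12 pairs (a, b) and collect distinct sums.
a = -5: -5+-5=-10, -5+-3=-8, -5+0=-5, -5+7=2
a = 2: 2+-5=-3, 2+-3=-1, 2+0=2, 2+7=9
a = 3: 3+-5=-2, 3+-3=0, 3+0=3, 3+7=10
Collecting distinct sums: A + B = {-10, -8, -5, -3, -2, -1, 0, 2, 3, 9, 10}
|A + B| = 11

A + B = {-10, -8, -5, -3, -2, -1, 0, 2, 3, 9, 10}


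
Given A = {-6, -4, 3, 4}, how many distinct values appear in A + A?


A + A = {a + a' : a, a' ∈ A}; |A| = 4.
General bounds: 2|A| - 1 ≤ |A + A| ≤ |A|(|A|+1)/2, i.e. 7 ≤ |A + A| ≤ 10.
Lower bound 2|A|-1 is attained iff A is an arithmetic progression.
Enumerate sums a + a' for a ≤ a' (symmetric, so this suffices):
a = -6: -6+-6=-12, -6+-4=-10, -6+3=-3, -6+4=-2
a = -4: -4+-4=-8, -4+3=-1, -4+4=0
a = 3: 3+3=6, 3+4=7
a = 4: 4+4=8
Distinct sums: {-12, -10, -8, -3, -2, -1, 0, 6, 7, 8}
|A + A| = 10

|A + A| = 10


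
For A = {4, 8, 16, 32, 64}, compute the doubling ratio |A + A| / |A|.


|A| = 5.
Compute A + A by enumerating all 25 pairs.
A + A = {8, 12, 16, 20, 24, 32, 36, 40, 48, 64, 68, 72, 80, 96, 128}, so |A + A| = 15.
K = |A + A| / |A| = 15/5 = 3/1 ≈ 3.0000.
Reference: AP of size 5 gives K = 9/5 ≈ 1.8000; a fully generic set of size 5 gives K ≈ 3.0000.

|A| = 5, |A + A| = 15, K = 15/5 = 3/1.


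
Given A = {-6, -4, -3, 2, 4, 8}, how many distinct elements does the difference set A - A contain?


A - A = {a - a' : a, a' ∈ A}; |A| = 6.
Bounds: 2|A|-1 ≤ |A - A| ≤ |A|² - |A| + 1, i.e. 11 ≤ |A - A| ≤ 31.
Note: 0 ∈ A - A always (from a - a). The set is symmetric: if d ∈ A - A then -d ∈ A - A.
Enumerate nonzero differences d = a - a' with a > a' (then include -d):
Positive differences: {1, 2, 3, 4, 5, 6, 7, 8, 10, 11, 12, 14}
Full difference set: {0} ∪ (positive diffs) ∪ (negative diffs).
|A - A| = 1 + 2·12 = 25 (matches direct enumeration: 25).

|A - A| = 25


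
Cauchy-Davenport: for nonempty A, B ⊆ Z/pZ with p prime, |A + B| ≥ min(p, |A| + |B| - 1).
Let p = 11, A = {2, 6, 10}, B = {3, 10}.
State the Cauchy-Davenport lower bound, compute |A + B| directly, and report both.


Cauchy-Davenport: |A + B| ≥ min(p, |A| + |B| - 1) for A, B nonempty in Z/pZ.
|A| = 3, |B| = 2, p = 11.
CD lower bound = min(11, 3 + 2 - 1) = min(11, 4) = 4.
Compute A + B mod 11 directly:
a = 2: 2+3=5, 2+10=1
a = 6: 6+3=9, 6+10=5
a = 10: 10+3=2, 10+10=9
A + B = {1, 2, 5, 9}, so |A + B| = 4.
Verify: 4 ≥ 4? Yes ✓.

CD lower bound = 4, actual |A + B| = 4.


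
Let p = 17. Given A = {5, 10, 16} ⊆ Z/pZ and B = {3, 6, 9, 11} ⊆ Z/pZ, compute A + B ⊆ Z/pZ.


Work in Z/17Z: reduce every sum a + b modulo 17.
Enumerate all 12 pairs:
a = 5: 5+3=8, 5+6=11, 5+9=14, 5+11=16
a = 10: 10+3=13, 10+6=16, 10+9=2, 10+11=4
a = 16: 16+3=2, 16+6=5, 16+9=8, 16+11=10
Distinct residues collected: {2, 4, 5, 8, 10, 11, 13, 14, 16}
|A + B| = 9 (out of 17 total residues).

A + B = {2, 4, 5, 8, 10, 11, 13, 14, 16}


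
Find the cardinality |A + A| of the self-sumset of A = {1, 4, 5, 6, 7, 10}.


A + A = {a + a' : a, a' ∈ A}; |A| = 6.
General bounds: 2|A| - 1 ≤ |A + A| ≤ |A|(|A|+1)/2, i.e. 11 ≤ |A + A| ≤ 21.
Lower bound 2|A|-1 is attained iff A is an arithmetic progression.
Enumerate sums a + a' for a ≤ a' (symmetric, so this suffices):
a = 1: 1+1=2, 1+4=5, 1+5=6, 1+6=7, 1+7=8, 1+10=11
a = 4: 4+4=8, 4+5=9, 4+6=10, 4+7=11, 4+10=14
a = 5: 5+5=10, 5+6=11, 5+7=12, 5+10=15
a = 6: 6+6=12, 6+7=13, 6+10=16
a = 7: 7+7=14, 7+10=17
a = 10: 10+10=20
Distinct sums: {2, 5, 6, 7, 8, 9, 10, 11, 12, 13, 14, 15, 16, 17, 20}
|A + A| = 15

|A + A| = 15


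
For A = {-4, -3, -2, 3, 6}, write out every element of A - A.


A - A = {a - a' : a, a' ∈ A}.
Compute a - a' for each ordered pair (a, a'):
a = -4: -4--4=0, -4--3=-1, -4--2=-2, -4-3=-7, -4-6=-10
a = -3: -3--4=1, -3--3=0, -3--2=-1, -3-3=-6, -3-6=-9
a = -2: -2--4=2, -2--3=1, -2--2=0, -2-3=-5, -2-6=-8
a = 3: 3--4=7, 3--3=6, 3--2=5, 3-3=0, 3-6=-3
a = 6: 6--4=10, 6--3=9, 6--2=8, 6-3=3, 6-6=0
Collecting distinct values (and noting 0 appears from a-a):
A - A = {-10, -9, -8, -7, -6, -5, -3, -2, -1, 0, 1, 2, 3, 5, 6, 7, 8, 9, 10}
|A - A| = 19

A - A = {-10, -9, -8, -7, -6, -5, -3, -2, -1, 0, 1, 2, 3, 5, 6, 7, 8, 9, 10}


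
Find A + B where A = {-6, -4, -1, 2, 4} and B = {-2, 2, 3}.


A + B = {a + b : a ∈ A, b ∈ B}.
Enumerate all |A|·|B| = 5·3 = 15 pairs (a, b) and collect distinct sums.
a = -6: -6+-2=-8, -6+2=-4, -6+3=-3
a = -4: -4+-2=-6, -4+2=-2, -4+3=-1
a = -1: -1+-2=-3, -1+2=1, -1+3=2
a = 2: 2+-2=0, 2+2=4, 2+3=5
a = 4: 4+-2=2, 4+2=6, 4+3=7
Collecting distinct sums: A + B = {-8, -6, -4, -3, -2, -1, 0, 1, 2, 4, 5, 6, 7}
|A + B| = 13

A + B = {-8, -6, -4, -3, -2, -1, 0, 1, 2, 4, 5, 6, 7}


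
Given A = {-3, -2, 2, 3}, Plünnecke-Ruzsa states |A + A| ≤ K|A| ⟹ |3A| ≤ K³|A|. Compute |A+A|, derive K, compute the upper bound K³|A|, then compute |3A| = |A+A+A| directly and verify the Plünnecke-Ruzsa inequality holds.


|A| = 4.
Step 1: Compute A + A by enumerating all 16 pairs.
A + A = {-6, -5, -4, -1, 0, 1, 4, 5, 6}, so |A + A| = 9.
Step 2: Doubling constant K = |A + A|/|A| = 9/4 = 9/4 ≈ 2.2500.
Step 3: Plünnecke-Ruzsa gives |3A| ≤ K³·|A| = (2.2500)³ · 4 ≈ 45.5625.
Step 4: Compute 3A = A + A + A directly by enumerating all triples (a,b,c) ∈ A³; |3A| = 16.
Step 5: Check 16 ≤ 45.5625? Yes ✓.

K = 9/4, Plünnecke-Ruzsa bound K³|A| ≈ 45.5625, |3A| = 16, inequality holds.


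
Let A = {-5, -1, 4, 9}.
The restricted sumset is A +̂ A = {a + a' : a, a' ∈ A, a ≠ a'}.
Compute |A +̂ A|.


Restricted sumset: A +̂ A = {a + a' : a ∈ A, a' ∈ A, a ≠ a'}.
Equivalently, take A + A and drop any sum 2a that is achievable ONLY as a + a for a ∈ A (i.e. sums representable only with equal summands).
Enumerate pairs (a, a') with a < a' (symmetric, so each unordered pair gives one sum; this covers all a ≠ a'):
  -5 + -1 = -6
  -5 + 4 = -1
  -5 + 9 = 4
  -1 + 4 = 3
  -1 + 9 = 8
  4 + 9 = 13
Collected distinct sums: {-6, -1, 3, 4, 8, 13}
|A +̂ A| = 6
(Reference bound: |A +̂ A| ≥ 2|A| - 3 for |A| ≥ 2, with |A| = 4 giving ≥ 5.)

|A +̂ A| = 6


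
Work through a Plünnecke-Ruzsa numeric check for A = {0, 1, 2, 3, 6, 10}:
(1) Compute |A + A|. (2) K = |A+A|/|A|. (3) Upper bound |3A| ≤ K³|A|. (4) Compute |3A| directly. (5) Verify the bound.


|A| = 6.
Step 1: Compute A + A by enumerating all 36 pairs.
A + A = {0, 1, 2, 3, 4, 5, 6, 7, 8, 9, 10, 11, 12, 13, 16, 20}, so |A + A| = 16.
Step 2: Doubling constant K = |A + A|/|A| = 16/6 = 16/6 ≈ 2.6667.
Step 3: Plünnecke-Ruzsa gives |3A| ≤ K³·|A| = (2.6667)³ · 6 ≈ 113.7778.
Step 4: Compute 3A = A + A + A directly by enumerating all triples (a,b,c) ∈ A³; |3A| = 26.
Step 5: Check 26 ≤ 113.7778? Yes ✓.

K = 16/6, Plünnecke-Ruzsa bound K³|A| ≈ 113.7778, |3A| = 26, inequality holds.


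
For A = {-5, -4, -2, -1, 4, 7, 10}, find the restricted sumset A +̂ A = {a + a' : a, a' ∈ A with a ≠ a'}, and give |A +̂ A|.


Restricted sumset: A +̂ A = {a + a' : a ∈ A, a' ∈ A, a ≠ a'}.
Equivalently, take A + A and drop any sum 2a that is achievable ONLY as a + a for a ∈ A (i.e. sums representable only with equal summands).
Enumerate pairs (a, a') with a < a' (symmetric, so each unordered pair gives one sum; this covers all a ≠ a'):
  -5 + -4 = -9
  -5 + -2 = -7
  -5 + -1 = -6
  -5 + 4 = -1
  -5 + 7 = 2
  -5 + 10 = 5
  -4 + -2 = -6
  -4 + -1 = -5
  -4 + 4 = 0
  -4 + 7 = 3
  -4 + 10 = 6
  -2 + -1 = -3
  -2 + 4 = 2
  -2 + 7 = 5
  -2 + 10 = 8
  -1 + 4 = 3
  -1 + 7 = 6
  -1 + 10 = 9
  4 + 7 = 11
  4 + 10 = 14
  7 + 10 = 17
Collected distinct sums: {-9, -7, -6, -5, -3, -1, 0, 2, 3, 5, 6, 8, 9, 11, 14, 17}
|A +̂ A| = 16
(Reference bound: |A +̂ A| ≥ 2|A| - 3 for |A| ≥ 2, with |A| = 7 giving ≥ 11.)

|A +̂ A| = 16


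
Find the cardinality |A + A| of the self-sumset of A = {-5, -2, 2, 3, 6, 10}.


A + A = {a + a' : a, a' ∈ A}; |A| = 6.
General bounds: 2|A| - 1 ≤ |A + A| ≤ |A|(|A|+1)/2, i.e. 11 ≤ |A + A| ≤ 21.
Lower bound 2|A|-1 is attained iff A is an arithmetic progression.
Enumerate sums a + a' for a ≤ a' (symmetric, so this suffices):
a = -5: -5+-5=-10, -5+-2=-7, -5+2=-3, -5+3=-2, -5+6=1, -5+10=5
a = -2: -2+-2=-4, -2+2=0, -2+3=1, -2+6=4, -2+10=8
a = 2: 2+2=4, 2+3=5, 2+6=8, 2+10=12
a = 3: 3+3=6, 3+6=9, 3+10=13
a = 6: 6+6=12, 6+10=16
a = 10: 10+10=20
Distinct sums: {-10, -7, -4, -3, -2, 0, 1, 4, 5, 6, 8, 9, 12, 13, 16, 20}
|A + A| = 16

|A + A| = 16


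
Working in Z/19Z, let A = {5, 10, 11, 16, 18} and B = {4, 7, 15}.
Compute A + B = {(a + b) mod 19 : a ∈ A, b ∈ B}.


Work in Z/19Z: reduce every sum a + b modulo 19.
Enumerate all 15 pairs:
a = 5: 5+4=9, 5+7=12, 5+15=1
a = 10: 10+4=14, 10+7=17, 10+15=6
a = 11: 11+4=15, 11+7=18, 11+15=7
a = 16: 16+4=1, 16+7=4, 16+15=12
a = 18: 18+4=3, 18+7=6, 18+15=14
Distinct residues collected: {1, 3, 4, 6, 7, 9, 12, 14, 15, 17, 18}
|A + B| = 11 (out of 19 total residues).

A + B = {1, 3, 4, 6, 7, 9, 12, 14, 15, 17, 18}


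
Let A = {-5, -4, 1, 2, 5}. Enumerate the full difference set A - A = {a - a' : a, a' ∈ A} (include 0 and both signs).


A - A = {a - a' : a, a' ∈ A}.
Compute a - a' for each ordered pair (a, a'):
a = -5: -5--5=0, -5--4=-1, -5-1=-6, -5-2=-7, -5-5=-10
a = -4: -4--5=1, -4--4=0, -4-1=-5, -4-2=-6, -4-5=-9
a = 1: 1--5=6, 1--4=5, 1-1=0, 1-2=-1, 1-5=-4
a = 2: 2--5=7, 2--4=6, 2-1=1, 2-2=0, 2-5=-3
a = 5: 5--5=10, 5--4=9, 5-1=4, 5-2=3, 5-5=0
Collecting distinct values (and noting 0 appears from a-a):
A - A = {-10, -9, -7, -6, -5, -4, -3, -1, 0, 1, 3, 4, 5, 6, 7, 9, 10}
|A - A| = 17

A - A = {-10, -9, -7, -6, -5, -4, -3, -1, 0, 1, 3, 4, 5, 6, 7, 9, 10}


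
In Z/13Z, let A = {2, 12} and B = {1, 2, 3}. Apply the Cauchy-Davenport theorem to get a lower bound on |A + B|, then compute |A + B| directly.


Cauchy-Davenport: |A + B| ≥ min(p, |A| + |B| - 1) for A, B nonempty in Z/pZ.
|A| = 2, |B| = 3, p = 13.
CD lower bound = min(13, 2 + 3 - 1) = min(13, 4) = 4.
Compute A + B mod 13 directly:
a = 2: 2+1=3, 2+2=4, 2+3=5
a = 12: 12+1=0, 12+2=1, 12+3=2
A + B = {0, 1, 2, 3, 4, 5}, so |A + B| = 6.
Verify: 6 ≥ 4? Yes ✓.

CD lower bound = 4, actual |A + B| = 6.


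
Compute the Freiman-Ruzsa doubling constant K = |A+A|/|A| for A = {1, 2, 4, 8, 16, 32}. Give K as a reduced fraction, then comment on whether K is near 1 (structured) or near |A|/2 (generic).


|A| = 6.
Compute A + A by enumerating all 36 pairs.
A + A = {2, 3, 4, 5, 6, 8, 9, 10, 12, 16, 17, 18, 20, 24, 32, 33, 34, 36, 40, 48, 64}, so |A + A| = 21.
K = |A + A| / |A| = 21/6 = 7/2 ≈ 3.5000.
Reference: AP of size 6 gives K = 11/6 ≈ 1.8333; a fully generic set of size 6 gives K ≈ 3.5000.

|A| = 6, |A + A| = 21, K = 21/6 = 7/2.


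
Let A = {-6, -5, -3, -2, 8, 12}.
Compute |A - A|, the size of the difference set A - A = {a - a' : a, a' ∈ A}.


A - A = {a - a' : a, a' ∈ A}; |A| = 6.
Bounds: 2|A|-1 ≤ |A - A| ≤ |A|² - |A| + 1, i.e. 11 ≤ |A - A| ≤ 31.
Note: 0 ∈ A - A always (from a - a). The set is symmetric: if d ∈ A - A then -d ∈ A - A.
Enumerate nonzero differences d = a - a' with a > a' (then include -d):
Positive differences: {1, 2, 3, 4, 10, 11, 13, 14, 15, 17, 18}
Full difference set: {0} ∪ (positive diffs) ∪ (negative diffs).
|A - A| = 1 + 2·11 = 23 (matches direct enumeration: 23).

|A - A| = 23


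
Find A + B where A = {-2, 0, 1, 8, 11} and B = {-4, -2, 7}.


A + B = {a + b : a ∈ A, b ∈ B}.
Enumerate all |A|·|B| = 5·3 = 15 pairs (a, b) and collect distinct sums.
a = -2: -2+-4=-6, -2+-2=-4, -2+7=5
a = 0: 0+-4=-4, 0+-2=-2, 0+7=7
a = 1: 1+-4=-3, 1+-2=-1, 1+7=8
a = 8: 8+-4=4, 8+-2=6, 8+7=15
a = 11: 11+-4=7, 11+-2=9, 11+7=18
Collecting distinct sums: A + B = {-6, -4, -3, -2, -1, 4, 5, 6, 7, 8, 9, 15, 18}
|A + B| = 13

A + B = {-6, -4, -3, -2, -1, 4, 5, 6, 7, 8, 9, 15, 18}


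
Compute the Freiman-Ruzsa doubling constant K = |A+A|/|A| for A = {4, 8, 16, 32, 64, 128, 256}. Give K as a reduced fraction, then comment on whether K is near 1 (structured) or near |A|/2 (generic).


|A| = 7.
Compute A + A by enumerating all 49 pairs.
A + A = {8, 12, 16, 20, 24, 32, 36, 40, 48, 64, 68, 72, 80, 96, 128, 132, 136, 144, 160, 192, 256, 260, 264, 272, 288, 320, 384, 512}, so |A + A| = 28.
K = |A + A| / |A| = 28/7 = 4/1 ≈ 4.0000.
Reference: AP of size 7 gives K = 13/7 ≈ 1.8571; a fully generic set of size 7 gives K ≈ 4.0000.

|A| = 7, |A + A| = 28, K = 28/7 = 4/1.


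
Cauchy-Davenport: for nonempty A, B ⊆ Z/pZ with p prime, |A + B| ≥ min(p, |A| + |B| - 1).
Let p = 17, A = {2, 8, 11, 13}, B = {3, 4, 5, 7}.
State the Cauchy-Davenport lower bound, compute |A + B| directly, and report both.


Cauchy-Davenport: |A + B| ≥ min(p, |A| + |B| - 1) for A, B nonempty in Z/pZ.
|A| = 4, |B| = 4, p = 17.
CD lower bound = min(17, 4 + 4 - 1) = min(17, 7) = 7.
Compute A + B mod 17 directly:
a = 2: 2+3=5, 2+4=6, 2+5=7, 2+7=9
a = 8: 8+3=11, 8+4=12, 8+5=13, 8+7=15
a = 11: 11+3=14, 11+4=15, 11+5=16, 11+7=1
a = 13: 13+3=16, 13+4=0, 13+5=1, 13+7=3
A + B = {0, 1, 3, 5, 6, 7, 9, 11, 12, 13, 14, 15, 16}, so |A + B| = 13.
Verify: 13 ≥ 7? Yes ✓.

CD lower bound = 7, actual |A + B| = 13.


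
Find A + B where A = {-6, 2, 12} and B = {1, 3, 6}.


A + B = {a + b : a ∈ A, b ∈ B}.
Enumerate all |A|·|B| = 3·3 = 9 pairs (a, b) and collect distinct sums.
a = -6: -6+1=-5, -6+3=-3, -6+6=0
a = 2: 2+1=3, 2+3=5, 2+6=8
a = 12: 12+1=13, 12+3=15, 12+6=18
Collecting distinct sums: A + B = {-5, -3, 0, 3, 5, 8, 13, 15, 18}
|A + B| = 9

A + B = {-5, -3, 0, 3, 5, 8, 13, 15, 18}


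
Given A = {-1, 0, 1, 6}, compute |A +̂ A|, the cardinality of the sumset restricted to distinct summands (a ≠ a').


Restricted sumset: A +̂ A = {a + a' : a ∈ A, a' ∈ A, a ≠ a'}.
Equivalently, take A + A and drop any sum 2a that is achievable ONLY as a + a for a ∈ A (i.e. sums representable only with equal summands).
Enumerate pairs (a, a') with a < a' (symmetric, so each unordered pair gives one sum; this covers all a ≠ a'):
  -1 + 0 = -1
  -1 + 1 = 0
  -1 + 6 = 5
  0 + 1 = 1
  0 + 6 = 6
  1 + 6 = 7
Collected distinct sums: {-1, 0, 1, 5, 6, 7}
|A +̂ A| = 6
(Reference bound: |A +̂ A| ≥ 2|A| - 3 for |A| ≥ 2, with |A| = 4 giving ≥ 5.)

|A +̂ A| = 6


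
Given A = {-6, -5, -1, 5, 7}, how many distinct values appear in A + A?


A + A = {a + a' : a, a' ∈ A}; |A| = 5.
General bounds: 2|A| - 1 ≤ |A + A| ≤ |A|(|A|+1)/2, i.e. 9 ≤ |A + A| ≤ 15.
Lower bound 2|A|-1 is attained iff A is an arithmetic progression.
Enumerate sums a + a' for a ≤ a' (symmetric, so this suffices):
a = -6: -6+-6=-12, -6+-5=-11, -6+-1=-7, -6+5=-1, -6+7=1
a = -5: -5+-5=-10, -5+-1=-6, -5+5=0, -5+7=2
a = -1: -1+-1=-2, -1+5=4, -1+7=6
a = 5: 5+5=10, 5+7=12
a = 7: 7+7=14
Distinct sums: {-12, -11, -10, -7, -6, -2, -1, 0, 1, 2, 4, 6, 10, 12, 14}
|A + A| = 15

|A + A| = 15


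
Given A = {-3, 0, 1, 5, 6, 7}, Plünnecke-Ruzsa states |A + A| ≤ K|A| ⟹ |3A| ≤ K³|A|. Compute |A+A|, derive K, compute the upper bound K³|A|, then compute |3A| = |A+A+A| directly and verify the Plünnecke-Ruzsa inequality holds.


|A| = 6.
Step 1: Compute A + A by enumerating all 36 pairs.
A + A = {-6, -3, -2, 0, 1, 2, 3, 4, 5, 6, 7, 8, 10, 11, 12, 13, 14}, so |A + A| = 17.
Step 2: Doubling constant K = |A + A|/|A| = 17/6 = 17/6 ≈ 2.8333.
Step 3: Plünnecke-Ruzsa gives |3A| ≤ K³·|A| = (2.8333)³ · 6 ≈ 136.4722.
Step 4: Compute 3A = A + A + A directly by enumerating all triples (a,b,c) ∈ A³; |3A| = 28.
Step 5: Check 28 ≤ 136.4722? Yes ✓.

K = 17/6, Plünnecke-Ruzsa bound K³|A| ≈ 136.4722, |3A| = 28, inequality holds.


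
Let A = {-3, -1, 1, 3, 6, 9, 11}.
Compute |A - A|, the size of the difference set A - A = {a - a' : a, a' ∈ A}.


A - A = {a - a' : a, a' ∈ A}; |A| = 7.
Bounds: 2|A|-1 ≤ |A - A| ≤ |A|² - |A| + 1, i.e. 13 ≤ |A - A| ≤ 43.
Note: 0 ∈ A - A always (from a - a). The set is symmetric: if d ∈ A - A then -d ∈ A - A.
Enumerate nonzero differences d = a - a' with a > a' (then include -d):
Positive differences: {2, 3, 4, 5, 6, 7, 8, 9, 10, 12, 14}
Full difference set: {0} ∪ (positive diffs) ∪ (negative diffs).
|A - A| = 1 + 2·11 = 23 (matches direct enumeration: 23).

|A - A| = 23


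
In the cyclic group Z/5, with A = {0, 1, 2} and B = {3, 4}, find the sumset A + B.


Work in Z/5Z: reduce every sum a + b modulo 5.
Enumerate all 6 pairs:
a = 0: 0+3=3, 0+4=4
a = 1: 1+3=4, 1+4=0
a = 2: 2+3=0, 2+4=1
Distinct residues collected: {0, 1, 3, 4}
|A + B| = 4 (out of 5 total residues).

A + B = {0, 1, 3, 4}


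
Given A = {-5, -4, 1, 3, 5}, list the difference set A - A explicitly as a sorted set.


A - A = {a - a' : a, a' ∈ A}.
Compute a - a' for each ordered pair (a, a'):
a = -5: -5--5=0, -5--4=-1, -5-1=-6, -5-3=-8, -5-5=-10
a = -4: -4--5=1, -4--4=0, -4-1=-5, -4-3=-7, -4-5=-9
a = 1: 1--5=6, 1--4=5, 1-1=0, 1-3=-2, 1-5=-4
a = 3: 3--5=8, 3--4=7, 3-1=2, 3-3=0, 3-5=-2
a = 5: 5--5=10, 5--4=9, 5-1=4, 5-3=2, 5-5=0
Collecting distinct values (and noting 0 appears from a-a):
A - A = {-10, -9, -8, -7, -6, -5, -4, -2, -1, 0, 1, 2, 4, 5, 6, 7, 8, 9, 10}
|A - A| = 19

A - A = {-10, -9, -8, -7, -6, -5, -4, -2, -1, 0, 1, 2, 4, 5, 6, 7, 8, 9, 10}


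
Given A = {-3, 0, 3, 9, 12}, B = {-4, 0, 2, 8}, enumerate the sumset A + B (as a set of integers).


A + B = {a + b : a ∈ A, b ∈ B}.
Enumerate all |A|·|B| = 5·4 = 20 pairs (a, b) and collect distinct sums.
a = -3: -3+-4=-7, -3+0=-3, -3+2=-1, -3+8=5
a = 0: 0+-4=-4, 0+0=0, 0+2=2, 0+8=8
a = 3: 3+-4=-1, 3+0=3, 3+2=5, 3+8=11
a = 9: 9+-4=5, 9+0=9, 9+2=11, 9+8=17
a = 12: 12+-4=8, 12+0=12, 12+2=14, 12+8=20
Collecting distinct sums: A + B = {-7, -4, -3, -1, 0, 2, 3, 5, 8, 9, 11, 12, 14, 17, 20}
|A + B| = 15

A + B = {-7, -4, -3, -1, 0, 2, 3, 5, 8, 9, 11, 12, 14, 17, 20}


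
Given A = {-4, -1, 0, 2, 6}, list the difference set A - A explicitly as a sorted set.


A - A = {a - a' : a, a' ∈ A}.
Compute a - a' for each ordered pair (a, a'):
a = -4: -4--4=0, -4--1=-3, -4-0=-4, -4-2=-6, -4-6=-10
a = -1: -1--4=3, -1--1=0, -1-0=-1, -1-2=-3, -1-6=-7
a = 0: 0--4=4, 0--1=1, 0-0=0, 0-2=-2, 0-6=-6
a = 2: 2--4=6, 2--1=3, 2-0=2, 2-2=0, 2-6=-4
a = 6: 6--4=10, 6--1=7, 6-0=6, 6-2=4, 6-6=0
Collecting distinct values (and noting 0 appears from a-a):
A - A = {-10, -7, -6, -4, -3, -2, -1, 0, 1, 2, 3, 4, 6, 7, 10}
|A - A| = 15

A - A = {-10, -7, -6, -4, -3, -2, -1, 0, 1, 2, 3, 4, 6, 7, 10}


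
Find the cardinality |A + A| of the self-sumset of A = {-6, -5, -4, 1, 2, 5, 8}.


A + A = {a + a' : a, a' ∈ A}; |A| = 7.
General bounds: 2|A| - 1 ≤ |A + A| ≤ |A|(|A|+1)/2, i.e. 13 ≤ |A + A| ≤ 28.
Lower bound 2|A|-1 is attained iff A is an arithmetic progression.
Enumerate sums a + a' for a ≤ a' (symmetric, so this suffices):
a = -6: -6+-6=-12, -6+-5=-11, -6+-4=-10, -6+1=-5, -6+2=-4, -6+5=-1, -6+8=2
a = -5: -5+-5=-10, -5+-4=-9, -5+1=-4, -5+2=-3, -5+5=0, -5+8=3
a = -4: -4+-4=-8, -4+1=-3, -4+2=-2, -4+5=1, -4+8=4
a = 1: 1+1=2, 1+2=3, 1+5=6, 1+8=9
a = 2: 2+2=4, 2+5=7, 2+8=10
a = 5: 5+5=10, 5+8=13
a = 8: 8+8=16
Distinct sums: {-12, -11, -10, -9, -8, -5, -4, -3, -2, -1, 0, 1, 2, 3, 4, 6, 7, 9, 10, 13, 16}
|A + A| = 21

|A + A| = 21


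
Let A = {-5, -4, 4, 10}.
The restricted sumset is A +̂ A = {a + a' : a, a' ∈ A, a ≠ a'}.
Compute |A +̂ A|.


Restricted sumset: A +̂ A = {a + a' : a ∈ A, a' ∈ A, a ≠ a'}.
Equivalently, take A + A and drop any sum 2a that is achievable ONLY as a + a for a ∈ A (i.e. sums representable only with equal summands).
Enumerate pairs (a, a') with a < a' (symmetric, so each unordered pair gives one sum; this covers all a ≠ a'):
  -5 + -4 = -9
  -5 + 4 = -1
  -5 + 10 = 5
  -4 + 4 = 0
  -4 + 10 = 6
  4 + 10 = 14
Collected distinct sums: {-9, -1, 0, 5, 6, 14}
|A +̂ A| = 6
(Reference bound: |A +̂ A| ≥ 2|A| - 3 for |A| ≥ 2, with |A| = 4 giving ≥ 5.)

|A +̂ A| = 6


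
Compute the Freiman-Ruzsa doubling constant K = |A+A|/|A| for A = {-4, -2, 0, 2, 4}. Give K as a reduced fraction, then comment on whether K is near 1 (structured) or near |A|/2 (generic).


|A| = 5.
Compute A + A by enumerating all 25 pairs.
A + A = {-8, -6, -4, -2, 0, 2, 4, 6, 8}, so |A + A| = 9.
K = |A + A| / |A| = 9/5 (already in lowest terms) ≈ 1.8000.
Reference: AP of size 5 gives K = 9/5 ≈ 1.8000; a fully generic set of size 5 gives K ≈ 3.0000.

|A| = 5, |A + A| = 9, K = 9/5.


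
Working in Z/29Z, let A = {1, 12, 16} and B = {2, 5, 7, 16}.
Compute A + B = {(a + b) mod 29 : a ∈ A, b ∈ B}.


Work in Z/29Z: reduce every sum a + b modulo 29.
Enumerate all 12 pairs:
a = 1: 1+2=3, 1+5=6, 1+7=8, 1+16=17
a = 12: 12+2=14, 12+5=17, 12+7=19, 12+16=28
a = 16: 16+2=18, 16+5=21, 16+7=23, 16+16=3
Distinct residues collected: {3, 6, 8, 14, 17, 18, 19, 21, 23, 28}
|A + B| = 10 (out of 29 total residues).

A + B = {3, 6, 8, 14, 17, 18, 19, 21, 23, 28}
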